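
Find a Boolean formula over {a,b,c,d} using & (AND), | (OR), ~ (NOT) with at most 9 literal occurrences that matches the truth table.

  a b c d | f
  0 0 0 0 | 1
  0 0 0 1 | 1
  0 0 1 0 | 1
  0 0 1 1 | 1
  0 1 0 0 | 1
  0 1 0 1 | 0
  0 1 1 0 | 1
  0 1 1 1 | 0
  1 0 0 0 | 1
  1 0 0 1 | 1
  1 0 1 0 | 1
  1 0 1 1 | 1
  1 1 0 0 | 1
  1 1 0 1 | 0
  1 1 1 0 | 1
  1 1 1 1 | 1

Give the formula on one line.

(((((b & c) | ~d) & a) & b) | (~b | ~d))

  (b & c) = 0000001100000011
  ~d = 1010101010101010
  ((b & c) | ~d) = 1010101110101011
  (((b & c) | ~d) & a) = 0000000010101011
  ((((b & c) | ~d) & a) & b) = 0000000000001011
  ~b = 1111000011110000
  (~b | ~d) = 1111101011111010
  (((((b & c) | ~d) & a) & b) | (~b | ~d)) = 1111101011111011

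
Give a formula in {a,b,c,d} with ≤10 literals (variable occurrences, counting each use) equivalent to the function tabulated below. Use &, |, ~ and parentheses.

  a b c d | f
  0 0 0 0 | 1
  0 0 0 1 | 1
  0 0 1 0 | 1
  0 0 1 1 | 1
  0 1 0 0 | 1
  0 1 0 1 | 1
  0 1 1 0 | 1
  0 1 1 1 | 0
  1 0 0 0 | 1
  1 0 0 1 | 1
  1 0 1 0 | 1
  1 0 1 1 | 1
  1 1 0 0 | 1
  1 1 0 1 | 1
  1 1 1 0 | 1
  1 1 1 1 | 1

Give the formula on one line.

(((~a & (b | d)) & (~b & c)) | (~c | (a | ~d)))

  ~a = 1111111100000000
  (b | d) = 0101111101011111
  (~a & (b | d)) = 0101111100000000
  ~b = 1111000011110000
  (~b & c) = 0011000000110000
  ((~a & (b | d)) & (~b & c)) = 0001000000000000
  ~c = 1100110011001100
  ~d = 1010101010101010
  (a | ~d) = 1010101011111111
  (~c | (a | ~d)) = 1110111011111111
  (((~a & (b | d)) & (~b & c)) | (~c | (a | ~d))) = 1111111011111111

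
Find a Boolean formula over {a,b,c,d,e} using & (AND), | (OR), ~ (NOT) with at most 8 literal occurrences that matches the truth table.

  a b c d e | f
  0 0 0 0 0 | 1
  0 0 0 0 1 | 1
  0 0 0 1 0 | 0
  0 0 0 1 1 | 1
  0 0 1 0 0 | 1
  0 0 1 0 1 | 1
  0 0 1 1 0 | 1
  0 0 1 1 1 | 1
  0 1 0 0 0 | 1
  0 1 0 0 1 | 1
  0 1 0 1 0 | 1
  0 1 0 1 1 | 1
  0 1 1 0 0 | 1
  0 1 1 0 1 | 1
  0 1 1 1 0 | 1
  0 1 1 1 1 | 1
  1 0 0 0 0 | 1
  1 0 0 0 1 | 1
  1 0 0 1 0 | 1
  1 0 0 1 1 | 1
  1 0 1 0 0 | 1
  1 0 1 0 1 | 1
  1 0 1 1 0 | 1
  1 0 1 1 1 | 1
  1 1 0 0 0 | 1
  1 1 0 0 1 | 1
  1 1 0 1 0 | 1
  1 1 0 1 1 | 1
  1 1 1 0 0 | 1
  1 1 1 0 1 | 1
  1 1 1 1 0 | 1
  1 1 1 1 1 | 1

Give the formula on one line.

((c | a) | ((~d | c) | (e | b)))

  (c | a) = 00001111000011111111111111111111
  ~d = 11001100110011001100110011001100
  (~d | c) = 11001111110011111100111111001111
  (e | b) = 01010101111111110101010111111111
  ((~d | c) | (e | b)) = 11011111111111111101111111111111
  ((c | a) | ((~d | c) | (e | b))) = 11011111111111111111111111111111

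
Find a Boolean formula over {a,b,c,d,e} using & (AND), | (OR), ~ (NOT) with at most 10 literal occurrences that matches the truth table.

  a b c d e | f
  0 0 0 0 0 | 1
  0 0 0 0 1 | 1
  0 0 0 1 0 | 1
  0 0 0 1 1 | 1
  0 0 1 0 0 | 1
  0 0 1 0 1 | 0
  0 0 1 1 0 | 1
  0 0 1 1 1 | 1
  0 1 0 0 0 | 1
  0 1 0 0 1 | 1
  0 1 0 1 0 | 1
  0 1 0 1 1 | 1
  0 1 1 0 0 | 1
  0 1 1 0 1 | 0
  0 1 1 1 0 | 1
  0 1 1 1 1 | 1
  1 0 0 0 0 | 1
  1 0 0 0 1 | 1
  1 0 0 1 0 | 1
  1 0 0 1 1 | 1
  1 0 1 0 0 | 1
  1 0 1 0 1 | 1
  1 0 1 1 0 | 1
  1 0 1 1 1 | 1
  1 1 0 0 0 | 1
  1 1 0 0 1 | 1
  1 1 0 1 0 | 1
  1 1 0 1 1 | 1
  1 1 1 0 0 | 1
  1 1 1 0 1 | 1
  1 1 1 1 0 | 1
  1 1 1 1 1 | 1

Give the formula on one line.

(~e | ((a | ((~d | c) & (~c & e))) | (d & ~a)))

  ~e = 10101010101010101010101010101010
  ~d = 11001100110011001100110011001100
  (~d | c) = 11001111110011111100111111001111
  ~c = 11110000111100001111000011110000
  (~c & e) = 01010000010100000101000001010000
  ((~d | c) & (~c & e)) = 01000000010000000100000001000000
  (a | ((~d | c) & (~c & e))) = 01000000010000001111111111111111
  ~a = 11111111111111110000000000000000
  (d & ~a) = 00110011001100110000000000000000
  ((a | ((~d | c) & (~c & e))) | (d & ~a)) = 01110011011100111111111111111111
  (~e | ((a | ((~d | c) & (~c & e))) | (d & ~a))) = 11111011111110111111111111111111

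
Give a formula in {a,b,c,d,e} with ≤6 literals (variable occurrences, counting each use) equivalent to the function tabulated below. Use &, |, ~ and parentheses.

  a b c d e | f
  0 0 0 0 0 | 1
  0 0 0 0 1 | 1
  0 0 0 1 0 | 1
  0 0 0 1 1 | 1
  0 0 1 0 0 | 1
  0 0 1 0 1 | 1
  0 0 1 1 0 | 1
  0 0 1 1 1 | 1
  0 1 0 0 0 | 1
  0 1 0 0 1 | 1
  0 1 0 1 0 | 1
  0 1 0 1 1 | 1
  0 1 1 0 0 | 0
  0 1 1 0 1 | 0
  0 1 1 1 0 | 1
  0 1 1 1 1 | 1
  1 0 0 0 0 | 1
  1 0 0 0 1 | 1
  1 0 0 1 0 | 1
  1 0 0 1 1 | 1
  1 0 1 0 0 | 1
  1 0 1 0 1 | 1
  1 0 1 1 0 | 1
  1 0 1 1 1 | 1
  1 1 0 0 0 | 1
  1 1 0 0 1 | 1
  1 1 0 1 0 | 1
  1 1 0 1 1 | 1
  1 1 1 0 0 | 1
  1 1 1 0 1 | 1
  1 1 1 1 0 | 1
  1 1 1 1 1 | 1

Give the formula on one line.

((a | ((~b & ~d) | d)) | (b & ~c))

  ~b = 11111111000000001111111100000000
  ~d = 11001100110011001100110011001100
  (~b & ~d) = 11001100000000001100110000000000
  ((~b & ~d) | d) = 11111111001100111111111100110011
  (a | ((~b & ~d) | d)) = 11111111001100111111111111111111
  ~c = 11110000111100001111000011110000
  (b & ~c) = 00000000111100000000000011110000
  ((a | ((~b & ~d) | d)) | (b & ~c)) = 11111111111100111111111111111111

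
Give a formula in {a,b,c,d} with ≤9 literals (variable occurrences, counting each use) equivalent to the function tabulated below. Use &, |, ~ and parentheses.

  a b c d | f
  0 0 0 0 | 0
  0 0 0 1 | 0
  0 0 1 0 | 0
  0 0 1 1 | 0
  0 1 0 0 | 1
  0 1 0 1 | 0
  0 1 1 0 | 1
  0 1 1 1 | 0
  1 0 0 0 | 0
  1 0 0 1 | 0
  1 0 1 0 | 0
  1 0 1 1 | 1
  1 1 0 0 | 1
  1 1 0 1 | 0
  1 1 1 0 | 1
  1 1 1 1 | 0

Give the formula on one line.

((b & ~d) | (((~d | ~a) | ~b) & (d & (c & a))))

  ~d = 1010101010101010
  (b & ~d) = 0000101000001010
  ~a = 1111111100000000
  (~d | ~a) = 1111111110101010
  ~b = 1111000011110000
  ((~d | ~a) | ~b) = 1111111111111010
  (c & a) = 0000000000110011
  (d & (c & a)) = 0000000000010001
  (((~d | ~a) | ~b) & (d & (c & a))) = 0000000000010000
  ((b & ~d) | (((~d | ~a) | ~b) & (d & (c & a)))) = 0000101000011010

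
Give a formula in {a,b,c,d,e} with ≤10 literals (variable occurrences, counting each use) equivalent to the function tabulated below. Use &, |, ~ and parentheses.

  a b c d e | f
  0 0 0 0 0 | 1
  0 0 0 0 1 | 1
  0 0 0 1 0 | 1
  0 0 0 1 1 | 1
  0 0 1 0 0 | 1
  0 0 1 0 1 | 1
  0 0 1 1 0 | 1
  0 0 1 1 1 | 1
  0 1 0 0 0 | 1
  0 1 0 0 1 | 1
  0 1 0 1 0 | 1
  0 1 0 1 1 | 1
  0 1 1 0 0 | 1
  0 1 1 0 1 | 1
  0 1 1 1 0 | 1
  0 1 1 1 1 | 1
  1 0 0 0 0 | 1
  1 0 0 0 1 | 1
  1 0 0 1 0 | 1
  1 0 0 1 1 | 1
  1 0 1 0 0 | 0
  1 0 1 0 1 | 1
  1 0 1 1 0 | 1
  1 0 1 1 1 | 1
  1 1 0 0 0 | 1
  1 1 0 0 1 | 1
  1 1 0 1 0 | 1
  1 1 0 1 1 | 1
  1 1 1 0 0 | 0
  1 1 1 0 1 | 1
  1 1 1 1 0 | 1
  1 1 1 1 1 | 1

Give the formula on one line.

  (e | d) = 01110111011101110111011101110111
  ~c = 11110000111100001111000011110000
  (b & a) = 00000000000000000000000011111111
  ~d = 11001100110011001100110011001100
  ((b & a) | ~d) = 11001100110011001100110011111111
  (~c & ((b & a) | ~d)) = 11000000110000001100000011110000
  ~a = 11111111111111110000000000000000
  (~a | d) = 11111111111111110011001100110011
  ((~c & ((b & a) | ~d)) | (~a | d)) = 11111111111111111111001111110011
  ((e | d) | ((~c & ((b & a) | ~d)) | (~a | d))) = 11111111111111111111011111110111

((e | d) | ((~c & ((b & a) | ~d)) | (~a | d)))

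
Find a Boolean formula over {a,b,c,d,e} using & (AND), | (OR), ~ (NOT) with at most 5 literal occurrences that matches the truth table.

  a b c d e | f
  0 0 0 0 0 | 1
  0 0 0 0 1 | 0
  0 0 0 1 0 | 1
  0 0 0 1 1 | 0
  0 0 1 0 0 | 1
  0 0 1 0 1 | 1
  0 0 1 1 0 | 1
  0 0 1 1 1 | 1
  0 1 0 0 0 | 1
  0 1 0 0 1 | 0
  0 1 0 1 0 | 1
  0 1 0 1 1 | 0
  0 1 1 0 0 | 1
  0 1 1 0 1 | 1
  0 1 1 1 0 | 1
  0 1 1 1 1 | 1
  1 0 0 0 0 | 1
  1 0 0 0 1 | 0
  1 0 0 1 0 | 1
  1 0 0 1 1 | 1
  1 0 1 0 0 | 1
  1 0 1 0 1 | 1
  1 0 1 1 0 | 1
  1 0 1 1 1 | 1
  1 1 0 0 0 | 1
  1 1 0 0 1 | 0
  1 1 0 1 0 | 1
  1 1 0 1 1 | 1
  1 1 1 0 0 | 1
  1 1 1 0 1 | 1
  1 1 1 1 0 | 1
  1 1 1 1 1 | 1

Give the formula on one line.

((~e | c) | (d & a))

  ~e = 10101010101010101010101010101010
  (~e | c) = 10101111101011111010111110101111
  (d & a) = 00000000000000000011001100110011
  ((~e | c) | (d & a)) = 10101111101011111011111110111111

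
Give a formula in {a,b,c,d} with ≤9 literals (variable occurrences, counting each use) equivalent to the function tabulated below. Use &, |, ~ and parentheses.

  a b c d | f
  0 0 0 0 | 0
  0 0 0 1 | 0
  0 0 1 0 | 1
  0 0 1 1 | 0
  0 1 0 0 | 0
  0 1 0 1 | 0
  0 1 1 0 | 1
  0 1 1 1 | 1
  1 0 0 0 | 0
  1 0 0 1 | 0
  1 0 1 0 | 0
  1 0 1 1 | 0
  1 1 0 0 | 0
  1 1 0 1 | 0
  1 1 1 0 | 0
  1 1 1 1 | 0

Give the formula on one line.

  ~b = 1111000011110000
  ~c = 1100110011001100
  (~b | ~c) = 1111110011111100
  (a & d) = 0000000001010101
  ((~b | ~c) & (a & d)) = 0000000001010100
  ~a = 1111111100000000
  (((~b | ~c) & (a & d)) | ~a) = 1111111101010100
  ~d = 1010101010101010
  (~d | b) = 1010111110101111
  ((((~b | ~c) & (a & d)) | ~a) & (~d | b)) = 1010111100000100
  (((((~b | ~c) & (a & d)) | ~a) & (~d | b)) & c) = 0010001100000000

(((((~b | ~c) & (a & d)) | ~a) & (~d | b)) & c)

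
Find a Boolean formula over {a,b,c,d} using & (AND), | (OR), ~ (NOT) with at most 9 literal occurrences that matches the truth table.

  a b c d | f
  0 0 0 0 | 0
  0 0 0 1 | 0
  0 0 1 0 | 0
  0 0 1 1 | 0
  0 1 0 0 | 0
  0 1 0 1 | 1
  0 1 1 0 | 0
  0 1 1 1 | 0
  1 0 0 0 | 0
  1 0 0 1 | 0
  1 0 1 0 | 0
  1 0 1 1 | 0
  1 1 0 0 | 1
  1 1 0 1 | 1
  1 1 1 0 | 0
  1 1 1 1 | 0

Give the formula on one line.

  ~c = 1100110011001100
  (d & ~c) = 0100010001000100
  ~d = 1010101010101010
  (c & ~d) = 0010001000100010
  (a | (c & ~d)) = 0010001011111111
  ((a | (c & ~d)) & ~c) = 0000000011001100
  ((d & ~c) | ((a | (c & ~d)) & ~c)) = 0100010011001100
  (b & ((d & ~c) | ((a | (c & ~d)) & ~c))) = 0000010000001100

(b & ((d & ~c) | ((a | (c & ~d)) & ~c)))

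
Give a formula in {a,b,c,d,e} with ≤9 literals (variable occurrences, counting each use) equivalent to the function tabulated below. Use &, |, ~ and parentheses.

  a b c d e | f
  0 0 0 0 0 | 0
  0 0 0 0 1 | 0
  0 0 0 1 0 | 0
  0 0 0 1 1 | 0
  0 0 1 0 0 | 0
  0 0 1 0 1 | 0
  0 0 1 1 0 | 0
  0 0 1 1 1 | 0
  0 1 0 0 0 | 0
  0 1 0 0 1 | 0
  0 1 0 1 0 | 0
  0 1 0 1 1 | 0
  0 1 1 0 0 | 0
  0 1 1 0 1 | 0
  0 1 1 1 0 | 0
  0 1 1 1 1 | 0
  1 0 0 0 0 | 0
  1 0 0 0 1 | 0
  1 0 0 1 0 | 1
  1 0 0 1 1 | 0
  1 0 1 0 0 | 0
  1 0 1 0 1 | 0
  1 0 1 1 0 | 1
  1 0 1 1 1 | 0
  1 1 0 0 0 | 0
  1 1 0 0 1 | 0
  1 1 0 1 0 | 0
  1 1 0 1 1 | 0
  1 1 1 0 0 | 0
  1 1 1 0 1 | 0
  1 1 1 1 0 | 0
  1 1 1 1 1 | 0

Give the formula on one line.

  ~d = 11001100110011001100110011001100
  (~d | a) = 11001100110011001111111111111111
  ~c = 11110000111100001111000011110000
  (e & ~c) = 01010000010100000101000001010000
  (b | (e & ~c)) = 01010000111111110101000011111111
  ((~d | a) | (b | (e & ~c))) = 11011100111111111111111111111111
  ~b = 11111111000000001111111100000000
  ~e = 10101010101010101010101010101010
  (~b & ~e) = 10101010000000001010101000000000
  ((~b & ~e) & d) = 00100010000000000010001000000000
  (((~d | a) | (b | (e & ~c))) & ((~b & ~e) & d)) = 00000000000000000010001000000000

(((~d | a) | (b | (e & ~c))) & ((~b & ~e) & d))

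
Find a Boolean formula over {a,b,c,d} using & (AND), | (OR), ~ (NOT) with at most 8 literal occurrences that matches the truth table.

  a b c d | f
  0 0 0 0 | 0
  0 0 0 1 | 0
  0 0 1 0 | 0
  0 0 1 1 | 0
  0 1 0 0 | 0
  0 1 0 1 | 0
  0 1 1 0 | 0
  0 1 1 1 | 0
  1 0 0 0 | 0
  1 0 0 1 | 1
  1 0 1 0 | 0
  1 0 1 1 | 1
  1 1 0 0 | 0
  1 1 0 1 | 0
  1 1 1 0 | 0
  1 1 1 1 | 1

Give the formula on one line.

((a & d) & (~b | (c & b)))

  (a & d) = 0000000001010101
  ~b = 1111000011110000
  (c & b) = 0000001100000011
  (~b | (c & b)) = 1111001111110011
  ((a & d) & (~b | (c & b))) = 0000000001010001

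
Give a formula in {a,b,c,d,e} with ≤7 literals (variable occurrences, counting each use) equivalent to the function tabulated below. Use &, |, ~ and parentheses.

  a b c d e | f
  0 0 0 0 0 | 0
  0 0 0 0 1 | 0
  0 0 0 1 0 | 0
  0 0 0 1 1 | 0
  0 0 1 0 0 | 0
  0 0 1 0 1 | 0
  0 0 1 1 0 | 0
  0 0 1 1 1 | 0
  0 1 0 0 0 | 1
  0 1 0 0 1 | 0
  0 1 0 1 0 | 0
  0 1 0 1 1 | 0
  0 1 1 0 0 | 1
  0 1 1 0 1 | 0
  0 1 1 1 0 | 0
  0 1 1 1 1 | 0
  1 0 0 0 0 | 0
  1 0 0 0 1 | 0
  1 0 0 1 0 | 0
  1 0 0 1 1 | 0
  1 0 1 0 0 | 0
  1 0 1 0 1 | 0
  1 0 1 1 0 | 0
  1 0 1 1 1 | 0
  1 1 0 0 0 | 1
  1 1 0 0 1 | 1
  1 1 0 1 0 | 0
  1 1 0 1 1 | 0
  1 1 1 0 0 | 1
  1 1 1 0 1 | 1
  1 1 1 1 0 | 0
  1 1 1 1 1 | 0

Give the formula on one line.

  ~e = 10101010101010101010101010101010
  (~e | a) = 10101010101010101111111111111111
  (b & (~e | a)) = 00000000101010100000000011111111
  (d | (b & (~e | a))) = 00110011101110110011001111111111
  ~d = 11001100110011001100110011001100
  ((d | (b & (~e | a))) & ~d) = 00000000100010000000000011001100

((d | (b & (~e | a))) & ~d)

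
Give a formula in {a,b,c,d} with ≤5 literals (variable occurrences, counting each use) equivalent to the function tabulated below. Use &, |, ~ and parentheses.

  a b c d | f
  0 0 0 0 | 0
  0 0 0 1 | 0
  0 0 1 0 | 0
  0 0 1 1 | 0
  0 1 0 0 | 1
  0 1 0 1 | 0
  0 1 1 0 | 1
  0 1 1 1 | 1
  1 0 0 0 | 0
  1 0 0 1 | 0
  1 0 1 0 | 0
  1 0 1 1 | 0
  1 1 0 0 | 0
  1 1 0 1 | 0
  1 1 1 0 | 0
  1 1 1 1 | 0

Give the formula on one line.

  ~a = 1111111100000000
  ~d = 1010101010101010
  (~d | c) = 1011101110111011
  ((~d | c) & b) = 0000101100001011
  (~a & ((~d | c) & b)) = 0000101100000000

(~a & ((~d | c) & b))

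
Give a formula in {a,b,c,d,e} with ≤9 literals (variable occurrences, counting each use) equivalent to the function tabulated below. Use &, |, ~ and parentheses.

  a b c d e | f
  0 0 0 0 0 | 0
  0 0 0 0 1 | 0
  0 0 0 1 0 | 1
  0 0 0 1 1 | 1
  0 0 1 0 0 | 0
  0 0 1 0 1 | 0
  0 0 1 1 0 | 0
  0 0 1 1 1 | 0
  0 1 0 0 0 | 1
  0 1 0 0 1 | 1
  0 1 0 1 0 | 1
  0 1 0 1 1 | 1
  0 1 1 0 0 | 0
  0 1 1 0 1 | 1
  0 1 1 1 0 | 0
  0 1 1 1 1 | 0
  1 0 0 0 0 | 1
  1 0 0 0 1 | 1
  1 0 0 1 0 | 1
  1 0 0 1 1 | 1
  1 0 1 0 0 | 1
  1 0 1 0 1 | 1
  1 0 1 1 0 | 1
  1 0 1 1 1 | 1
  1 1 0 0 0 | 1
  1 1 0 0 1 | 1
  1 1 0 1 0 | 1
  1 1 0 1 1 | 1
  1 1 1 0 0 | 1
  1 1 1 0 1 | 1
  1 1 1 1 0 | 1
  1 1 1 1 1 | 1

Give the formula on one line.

  (e & b) = 00000000010101010000000001010101
  ~d = 11001100110011001100110011001100
  ~c = 11110000111100001111000011110000
  (~d | ~c) = 11111100111111001111110011111100
  ((e & b) & (~d | ~c)) = 00000000010101000000000001010100
  (d | b) = 00110011111111110011001111111111
  ((d | b) & ~c) = 00110000111100000011000011110000
  (((d | b) & ~c) | a) = 00110000111100001111111111111111
  (((e & b) & (~d | ~c)) | (((d | b) & ~c) | a)) = 00110000111101001111111111111111

(((e & b) & (~d | ~c)) | (((d | b) & ~c) | a))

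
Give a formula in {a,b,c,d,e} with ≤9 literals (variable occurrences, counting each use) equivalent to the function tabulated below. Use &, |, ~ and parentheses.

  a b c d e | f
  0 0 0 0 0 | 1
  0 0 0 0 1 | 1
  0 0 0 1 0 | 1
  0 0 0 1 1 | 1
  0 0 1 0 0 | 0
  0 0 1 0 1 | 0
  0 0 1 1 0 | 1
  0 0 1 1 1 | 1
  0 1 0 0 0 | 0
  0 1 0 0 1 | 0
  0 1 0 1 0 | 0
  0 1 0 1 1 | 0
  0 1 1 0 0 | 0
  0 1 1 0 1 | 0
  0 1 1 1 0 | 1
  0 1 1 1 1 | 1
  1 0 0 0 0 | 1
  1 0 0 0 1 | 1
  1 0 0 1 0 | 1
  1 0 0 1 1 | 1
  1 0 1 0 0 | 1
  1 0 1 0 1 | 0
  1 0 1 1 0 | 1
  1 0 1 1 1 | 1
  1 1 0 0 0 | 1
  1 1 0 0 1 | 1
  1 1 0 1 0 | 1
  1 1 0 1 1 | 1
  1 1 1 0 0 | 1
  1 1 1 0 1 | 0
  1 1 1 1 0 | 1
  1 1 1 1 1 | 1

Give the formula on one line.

  ~b = 11111111000000001111111100000000
  (a | ~b) = 11111111000000001111111111111111
  (c | (a | ~b)) = 11111111000011111111111111111111
  ~c = 11110000111100001111000011110000
  (d | ~c) = 11110011111100111111001111110011
  ((c | (a | ~b)) & (d | ~c)) = 11110011000000111111001111110011
  (c & a) = 00000000000000000000111100001111
  ~e = 10101010101010101010101010101010
  ((c & a) & ~e) = 00000000000000000000101000001010
  (((c | (a | ~b)) & (d | ~c)) | ((c & a) & ~e)) = 11110011000000111111101111111011

(((c | (a | ~b)) & (d | ~c)) | ((c & a) & ~e))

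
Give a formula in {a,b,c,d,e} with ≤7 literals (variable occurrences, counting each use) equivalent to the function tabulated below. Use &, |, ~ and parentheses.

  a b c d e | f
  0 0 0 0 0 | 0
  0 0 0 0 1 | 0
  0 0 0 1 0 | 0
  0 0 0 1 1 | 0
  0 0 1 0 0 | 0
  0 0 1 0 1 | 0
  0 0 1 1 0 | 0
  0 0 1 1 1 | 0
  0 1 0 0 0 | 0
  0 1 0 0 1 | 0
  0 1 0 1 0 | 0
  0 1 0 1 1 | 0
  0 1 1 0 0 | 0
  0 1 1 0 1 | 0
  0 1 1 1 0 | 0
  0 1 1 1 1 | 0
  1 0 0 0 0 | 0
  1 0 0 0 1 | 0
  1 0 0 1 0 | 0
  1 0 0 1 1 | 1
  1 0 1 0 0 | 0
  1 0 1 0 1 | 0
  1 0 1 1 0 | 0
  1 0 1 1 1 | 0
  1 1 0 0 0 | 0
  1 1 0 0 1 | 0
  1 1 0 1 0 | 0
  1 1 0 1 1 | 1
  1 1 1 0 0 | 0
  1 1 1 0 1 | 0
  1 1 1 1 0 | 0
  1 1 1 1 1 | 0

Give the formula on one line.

  (d & e) = 00010001000100010001000100010001
  ((d & e) & a) = 00000000000000000001000100010001
  ~c = 11110000111100001111000011110000
  (((d & e) & a) & ~c) = 00000000000000000001000000010000

(((d & e) & a) & ~c)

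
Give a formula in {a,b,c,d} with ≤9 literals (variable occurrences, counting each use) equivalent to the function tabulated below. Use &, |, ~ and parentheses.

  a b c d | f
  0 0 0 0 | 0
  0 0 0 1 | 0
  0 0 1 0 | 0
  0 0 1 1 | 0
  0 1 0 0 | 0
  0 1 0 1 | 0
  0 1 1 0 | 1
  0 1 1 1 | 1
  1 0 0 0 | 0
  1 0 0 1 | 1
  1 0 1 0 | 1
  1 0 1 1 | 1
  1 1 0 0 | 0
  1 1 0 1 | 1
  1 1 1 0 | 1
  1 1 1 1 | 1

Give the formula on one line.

(((c & ~a) & b) | ((a & d) | (c & a)))

  ~a = 1111111100000000
  (c & ~a) = 0011001100000000
  ((c & ~a) & b) = 0000001100000000
  (a & d) = 0000000001010101
  (c & a) = 0000000000110011
  ((a & d) | (c & a)) = 0000000001110111
  (((c & ~a) & b) | ((a & d) | (c & a))) = 0000001101110111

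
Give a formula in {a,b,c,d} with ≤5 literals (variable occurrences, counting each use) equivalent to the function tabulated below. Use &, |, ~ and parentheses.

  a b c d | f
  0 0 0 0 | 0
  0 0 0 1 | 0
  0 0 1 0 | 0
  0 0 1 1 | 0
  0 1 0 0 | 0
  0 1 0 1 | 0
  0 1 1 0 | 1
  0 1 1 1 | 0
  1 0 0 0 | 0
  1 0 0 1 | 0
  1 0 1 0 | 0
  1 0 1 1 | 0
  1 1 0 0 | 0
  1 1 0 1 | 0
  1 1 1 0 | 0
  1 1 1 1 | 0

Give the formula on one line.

  ~d = 1010101010101010
  (b | a) = 0000111111111111
  (~d & (b | a)) = 0000101010101010
  ~a = 1111111100000000
  (~a & c) = 0011001100000000
  ((~d & (b | a)) & (~a & c)) = 0000001000000000

((~d & (b | a)) & (~a & c))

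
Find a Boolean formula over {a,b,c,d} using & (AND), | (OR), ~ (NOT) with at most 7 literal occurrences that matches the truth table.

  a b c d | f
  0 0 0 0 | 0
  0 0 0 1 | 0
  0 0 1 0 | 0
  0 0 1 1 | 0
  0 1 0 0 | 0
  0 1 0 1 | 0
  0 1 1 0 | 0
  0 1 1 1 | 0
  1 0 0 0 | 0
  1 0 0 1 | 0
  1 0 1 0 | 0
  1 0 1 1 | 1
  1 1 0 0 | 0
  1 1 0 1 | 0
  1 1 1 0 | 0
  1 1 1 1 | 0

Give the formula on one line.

(a & ((d & ~b) & c))

  ~b = 1111000011110000
  (d & ~b) = 0101000001010000
  ((d & ~b) & c) = 0001000000010000
  (a & ((d & ~b) & c)) = 0000000000010000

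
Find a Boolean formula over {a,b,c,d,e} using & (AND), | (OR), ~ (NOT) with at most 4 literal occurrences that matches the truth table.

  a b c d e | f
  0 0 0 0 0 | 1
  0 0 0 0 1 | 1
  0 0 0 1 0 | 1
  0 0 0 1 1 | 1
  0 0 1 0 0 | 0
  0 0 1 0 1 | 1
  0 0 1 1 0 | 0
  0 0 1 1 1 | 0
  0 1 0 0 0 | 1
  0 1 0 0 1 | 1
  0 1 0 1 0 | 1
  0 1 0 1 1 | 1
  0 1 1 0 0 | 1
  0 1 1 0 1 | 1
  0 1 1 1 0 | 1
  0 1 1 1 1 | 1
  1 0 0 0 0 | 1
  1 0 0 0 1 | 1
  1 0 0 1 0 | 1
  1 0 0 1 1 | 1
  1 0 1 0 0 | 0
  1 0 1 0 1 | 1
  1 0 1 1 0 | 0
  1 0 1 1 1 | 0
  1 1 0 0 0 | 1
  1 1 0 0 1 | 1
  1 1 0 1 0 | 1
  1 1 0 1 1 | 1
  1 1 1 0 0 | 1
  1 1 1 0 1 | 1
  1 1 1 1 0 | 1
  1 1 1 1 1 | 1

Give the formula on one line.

  ~d = 11001100110011001100110011001100
  (~d & e) = 01000100010001000100010001000100
  ((~d & e) | b) = 01000100111111110100010011111111
  ~c = 11110000111100001111000011110000
  (((~d & e) | b) | ~c) = 11110100111111111111010011111111

(((~d & e) | b) | ~c)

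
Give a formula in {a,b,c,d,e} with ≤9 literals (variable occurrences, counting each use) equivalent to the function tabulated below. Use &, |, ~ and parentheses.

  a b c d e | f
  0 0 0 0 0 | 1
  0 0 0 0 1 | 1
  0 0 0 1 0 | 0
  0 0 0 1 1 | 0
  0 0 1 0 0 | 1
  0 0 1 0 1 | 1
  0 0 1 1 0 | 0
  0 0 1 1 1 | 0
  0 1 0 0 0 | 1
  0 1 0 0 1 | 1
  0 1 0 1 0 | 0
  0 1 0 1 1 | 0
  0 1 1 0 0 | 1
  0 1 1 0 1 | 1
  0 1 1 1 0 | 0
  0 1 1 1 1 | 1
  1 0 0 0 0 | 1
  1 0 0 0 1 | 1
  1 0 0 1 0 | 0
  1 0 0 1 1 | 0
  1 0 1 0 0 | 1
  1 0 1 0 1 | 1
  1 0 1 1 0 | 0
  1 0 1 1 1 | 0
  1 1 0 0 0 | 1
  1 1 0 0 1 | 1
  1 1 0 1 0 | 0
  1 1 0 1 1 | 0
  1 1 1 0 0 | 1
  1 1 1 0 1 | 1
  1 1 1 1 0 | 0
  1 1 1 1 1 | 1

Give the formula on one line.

  ~d = 11001100110011001100110011001100
  (e | ~d) = 11011101110111011101110111011101
  (e & b) = 00000000010101010000000001010101
  ((e & b) & c) = 00000000000001010000000000000101
  (((e & b) & c) | ~d) = 11001100110011011100110011001101
  (b & c) = 00000000000011110000000000001111
  ((((e & b) & c) | ~d) | (b & c)) = 11001100110011111100110011001111
  ((e | ~d) & ((((e & b) & c) | ~d) | (b & c))) = 11001100110011011100110011001101

((e | ~d) & ((((e & b) & c) | ~d) | (b & c)))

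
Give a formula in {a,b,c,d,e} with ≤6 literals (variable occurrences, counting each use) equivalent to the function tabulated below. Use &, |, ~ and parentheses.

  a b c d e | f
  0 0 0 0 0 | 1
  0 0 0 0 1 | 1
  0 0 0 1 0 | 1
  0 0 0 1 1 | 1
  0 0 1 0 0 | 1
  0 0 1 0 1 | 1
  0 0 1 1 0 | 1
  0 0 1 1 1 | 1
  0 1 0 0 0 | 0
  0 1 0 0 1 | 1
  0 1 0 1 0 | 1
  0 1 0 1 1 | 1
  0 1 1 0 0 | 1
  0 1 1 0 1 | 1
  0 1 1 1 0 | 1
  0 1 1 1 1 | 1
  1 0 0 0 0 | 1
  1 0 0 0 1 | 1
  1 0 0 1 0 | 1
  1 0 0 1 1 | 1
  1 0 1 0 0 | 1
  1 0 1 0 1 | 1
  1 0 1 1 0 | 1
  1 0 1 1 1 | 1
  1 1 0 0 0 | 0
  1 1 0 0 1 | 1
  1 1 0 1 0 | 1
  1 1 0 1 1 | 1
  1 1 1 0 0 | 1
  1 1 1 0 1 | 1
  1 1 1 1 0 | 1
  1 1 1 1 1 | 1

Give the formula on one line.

  (b & e) = 00000000010101010000000001010101
  (c | d) = 00111111001111110011111100111111
  ~b = 11111111000000001111111100000000
  ((c | d) | ~b) = 11111111001111111111111100111111
  ((b & e) | ((c | d) | ~b)) = 11111111011111111111111101111111

((b & e) | ((c | d) | ~b))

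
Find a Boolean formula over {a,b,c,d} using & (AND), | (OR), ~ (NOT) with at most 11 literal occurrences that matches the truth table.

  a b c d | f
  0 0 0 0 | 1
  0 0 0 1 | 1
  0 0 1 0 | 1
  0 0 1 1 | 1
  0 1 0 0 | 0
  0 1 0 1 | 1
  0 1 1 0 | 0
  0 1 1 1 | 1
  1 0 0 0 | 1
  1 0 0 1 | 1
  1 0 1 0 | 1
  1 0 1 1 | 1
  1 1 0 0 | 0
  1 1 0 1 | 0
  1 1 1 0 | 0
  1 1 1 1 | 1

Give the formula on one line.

  ~a = 1111111100000000
  ~b = 1111000011110000
  (~a | ~b) = 1111111111110000
  ~c = 1100110011001100
  (~c | d) = 1101110111011101
  (c & (~c | d)) = 0001000100010001
  ((~a | ~b) | (c & (~c | d))) = 1111111111110001
  (~b | a) = 1111000011111111
  (d | (~b | a)) = 1111010111111111
  (((~a | ~b) | (c & (~c | d))) & (d | (~b | a))) = 1111010111110001

(((~a | ~b) | (c & (~c | d))) & (d | (~b | a)))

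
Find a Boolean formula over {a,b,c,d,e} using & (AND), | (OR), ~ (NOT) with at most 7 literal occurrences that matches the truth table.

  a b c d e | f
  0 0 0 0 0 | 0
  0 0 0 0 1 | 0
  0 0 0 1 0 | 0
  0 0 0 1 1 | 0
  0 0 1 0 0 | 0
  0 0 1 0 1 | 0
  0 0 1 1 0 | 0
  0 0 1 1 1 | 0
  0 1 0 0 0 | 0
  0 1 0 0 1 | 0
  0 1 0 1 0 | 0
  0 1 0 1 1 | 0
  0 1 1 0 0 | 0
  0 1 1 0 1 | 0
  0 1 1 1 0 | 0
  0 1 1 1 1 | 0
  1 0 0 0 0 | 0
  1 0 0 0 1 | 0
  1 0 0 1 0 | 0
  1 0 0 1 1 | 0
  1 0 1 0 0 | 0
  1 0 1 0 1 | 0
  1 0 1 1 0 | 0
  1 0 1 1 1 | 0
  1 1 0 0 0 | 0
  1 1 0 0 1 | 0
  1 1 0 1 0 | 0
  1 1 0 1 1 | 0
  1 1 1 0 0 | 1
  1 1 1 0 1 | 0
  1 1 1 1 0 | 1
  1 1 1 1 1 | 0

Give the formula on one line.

(((e | a) & (~e & c)) & b)

  (e | a) = 01010101010101011111111111111111
  ~e = 10101010101010101010101010101010
  (~e & c) = 00001010000010100000101000001010
  ((e | a) & (~e & c)) = 00000000000000000000101000001010
  (((e | a) & (~e & c)) & b) = 00000000000000000000000000001010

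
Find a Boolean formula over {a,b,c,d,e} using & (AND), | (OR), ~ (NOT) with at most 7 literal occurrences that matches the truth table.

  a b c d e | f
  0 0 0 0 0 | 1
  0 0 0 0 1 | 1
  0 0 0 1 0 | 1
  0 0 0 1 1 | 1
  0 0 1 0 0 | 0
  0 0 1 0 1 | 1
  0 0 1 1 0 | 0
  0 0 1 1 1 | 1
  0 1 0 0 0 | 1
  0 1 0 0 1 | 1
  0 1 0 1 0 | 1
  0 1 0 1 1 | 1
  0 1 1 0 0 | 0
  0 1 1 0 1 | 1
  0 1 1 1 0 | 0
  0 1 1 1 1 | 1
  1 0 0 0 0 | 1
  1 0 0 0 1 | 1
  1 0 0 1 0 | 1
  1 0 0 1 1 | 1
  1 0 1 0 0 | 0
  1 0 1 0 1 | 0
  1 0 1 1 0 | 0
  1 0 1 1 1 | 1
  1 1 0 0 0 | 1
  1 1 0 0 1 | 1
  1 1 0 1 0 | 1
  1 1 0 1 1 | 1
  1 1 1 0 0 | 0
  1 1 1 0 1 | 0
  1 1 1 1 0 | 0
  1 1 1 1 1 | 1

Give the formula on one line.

  ~a = 11111111111111110000000000000000
  (d | ~a) = 11111111111111110011001100110011
  (e & (d | ~a)) = 01010101010101010001000100010001
  ~c = 11110000111100001111000011110000
  ((e & (d | ~a)) | ~c) = 11110101111101011111000111110001

((e & (d | ~a)) | ~c)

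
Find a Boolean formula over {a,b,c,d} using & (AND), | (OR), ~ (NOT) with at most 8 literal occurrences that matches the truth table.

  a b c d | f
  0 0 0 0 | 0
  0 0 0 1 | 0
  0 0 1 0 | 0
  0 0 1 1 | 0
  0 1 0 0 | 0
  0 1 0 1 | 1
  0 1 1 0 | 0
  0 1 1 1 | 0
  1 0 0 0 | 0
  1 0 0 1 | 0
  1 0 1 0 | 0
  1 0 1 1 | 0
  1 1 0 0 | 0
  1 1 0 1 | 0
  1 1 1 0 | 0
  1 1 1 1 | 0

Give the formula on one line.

((b & ~a) & ((~c & b) & d))

  ~a = 1111111100000000
  (b & ~a) = 0000111100000000
  ~c = 1100110011001100
  (~c & b) = 0000110000001100
  ((~c & b) & d) = 0000010000000100
  ((b & ~a) & ((~c & b) & d)) = 0000010000000000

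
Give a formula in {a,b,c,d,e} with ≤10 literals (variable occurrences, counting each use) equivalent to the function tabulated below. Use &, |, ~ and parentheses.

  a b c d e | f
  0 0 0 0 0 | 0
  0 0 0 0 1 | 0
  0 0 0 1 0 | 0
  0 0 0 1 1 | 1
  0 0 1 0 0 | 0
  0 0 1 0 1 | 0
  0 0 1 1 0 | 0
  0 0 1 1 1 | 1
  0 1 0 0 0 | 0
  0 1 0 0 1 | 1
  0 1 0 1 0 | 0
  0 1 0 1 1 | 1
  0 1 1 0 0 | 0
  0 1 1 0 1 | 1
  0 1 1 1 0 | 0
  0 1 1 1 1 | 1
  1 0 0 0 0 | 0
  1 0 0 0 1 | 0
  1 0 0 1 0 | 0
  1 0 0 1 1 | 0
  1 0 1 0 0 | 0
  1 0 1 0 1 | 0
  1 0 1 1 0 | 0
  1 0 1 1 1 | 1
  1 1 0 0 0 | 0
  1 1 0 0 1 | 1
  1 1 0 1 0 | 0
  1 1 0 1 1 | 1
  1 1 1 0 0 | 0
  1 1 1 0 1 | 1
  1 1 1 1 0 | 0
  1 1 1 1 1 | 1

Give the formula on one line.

(((b | (~a & (d | e))) | c) & ((d | b) & e))

  ~a = 11111111111111110000000000000000
  (d | e) = 01110111011101110111011101110111
  (~a & (d | e)) = 01110111011101110000000000000000
  (b | (~a & (d | e))) = 01110111111111110000000011111111
  ((b | (~a & (d | e))) | c) = 01111111111111110000111111111111
  (d | b) = 00110011111111110011001111111111
  ((d | b) & e) = 00010001010101010001000101010101
  (((b | (~a & (d | e))) | c) & ((d | b) & e)) = 00010001010101010000000101010101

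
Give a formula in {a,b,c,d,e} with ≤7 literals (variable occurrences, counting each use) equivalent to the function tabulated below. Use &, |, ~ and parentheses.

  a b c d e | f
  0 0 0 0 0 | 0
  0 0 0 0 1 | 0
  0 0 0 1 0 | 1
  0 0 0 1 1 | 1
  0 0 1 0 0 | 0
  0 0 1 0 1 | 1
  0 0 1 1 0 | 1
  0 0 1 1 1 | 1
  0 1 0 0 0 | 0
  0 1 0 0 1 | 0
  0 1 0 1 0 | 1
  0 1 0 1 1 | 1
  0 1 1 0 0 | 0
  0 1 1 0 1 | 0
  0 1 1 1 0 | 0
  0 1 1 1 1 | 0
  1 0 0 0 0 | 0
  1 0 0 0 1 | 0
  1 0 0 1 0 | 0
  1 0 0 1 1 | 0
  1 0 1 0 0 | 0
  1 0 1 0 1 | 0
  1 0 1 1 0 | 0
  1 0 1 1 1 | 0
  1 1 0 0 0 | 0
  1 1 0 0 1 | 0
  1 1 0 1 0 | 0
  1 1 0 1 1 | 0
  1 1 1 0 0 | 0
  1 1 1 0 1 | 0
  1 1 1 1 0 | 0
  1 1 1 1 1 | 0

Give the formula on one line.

  (e & c) = 00000101000001010000010100000101
  (d | (e & c)) = 00110111001101110011011100110111
  ~c = 11110000111100001111000011110000
  ~b = 11111111000000001111111100000000
  (~c | ~b) = 11111111111100001111111111110000
  ~a = 11111111111111110000000000000000
  ((~c | ~b) & ~a) = 11111111111100000000000000000000
  ((d | (e & c)) & ((~c | ~b) & ~a)) = 00110111001100000000000000000000

((d | (e & c)) & ((~c | ~b) & ~a))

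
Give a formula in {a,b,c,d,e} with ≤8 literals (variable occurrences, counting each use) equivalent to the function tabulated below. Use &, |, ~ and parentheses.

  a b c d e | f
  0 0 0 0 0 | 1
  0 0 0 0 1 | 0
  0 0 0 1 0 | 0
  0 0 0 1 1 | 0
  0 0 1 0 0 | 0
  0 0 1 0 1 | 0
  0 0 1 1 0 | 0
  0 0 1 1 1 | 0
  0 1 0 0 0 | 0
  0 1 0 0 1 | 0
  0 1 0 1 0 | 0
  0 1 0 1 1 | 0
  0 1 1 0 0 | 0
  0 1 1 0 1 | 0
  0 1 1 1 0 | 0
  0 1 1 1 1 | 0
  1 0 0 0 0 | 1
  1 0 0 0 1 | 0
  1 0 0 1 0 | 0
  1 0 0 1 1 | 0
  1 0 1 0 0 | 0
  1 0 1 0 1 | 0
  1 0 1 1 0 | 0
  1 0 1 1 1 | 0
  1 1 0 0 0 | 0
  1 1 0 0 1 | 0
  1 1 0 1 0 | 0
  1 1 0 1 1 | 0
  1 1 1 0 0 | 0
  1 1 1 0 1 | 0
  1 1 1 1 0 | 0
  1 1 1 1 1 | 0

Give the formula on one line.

  ~b = 11111111000000001111111100000000
  ~c = 11110000111100001111000011110000
  (~b & ~c) = 11110000000000001111000000000000
  (e | (~b & ~c)) = 11110101010101011111010101010101
  ~e = 10101010101010101010101010101010
  ~d = 11001100110011001100110011001100
  (~d & ~b) = 11001100000000001100110000000000
  (~e & (~d & ~b)) = 10001000000000001000100000000000
  ((e | (~b & ~c)) & (~e & (~d & ~b))) = 10000000000000001000000000000000

((e | (~b & ~c)) & (~e & (~d & ~b)))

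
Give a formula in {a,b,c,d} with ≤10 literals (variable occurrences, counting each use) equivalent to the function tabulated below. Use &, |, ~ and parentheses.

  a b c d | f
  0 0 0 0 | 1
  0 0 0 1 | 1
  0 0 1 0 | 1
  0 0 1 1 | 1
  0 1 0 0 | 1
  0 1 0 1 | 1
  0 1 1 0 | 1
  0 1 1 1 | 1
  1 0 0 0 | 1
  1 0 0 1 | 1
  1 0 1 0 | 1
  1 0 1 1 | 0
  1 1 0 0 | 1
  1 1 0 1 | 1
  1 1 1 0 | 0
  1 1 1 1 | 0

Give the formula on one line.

((~c | ~a) | ((d | ((c & ~b) & ~d)) & ~d))

  ~c = 1100110011001100
  ~a = 1111111100000000
  (~c | ~a) = 1111111111001100
  ~b = 1111000011110000
  (c & ~b) = 0011000000110000
  ~d = 1010101010101010
  ((c & ~b) & ~d) = 0010000000100000
  (d | ((c & ~b) & ~d)) = 0111010101110101
  ((d | ((c & ~b) & ~d)) & ~d) = 0010000000100000
  ((~c | ~a) | ((d | ((c & ~b) & ~d)) & ~d)) = 1111111111101100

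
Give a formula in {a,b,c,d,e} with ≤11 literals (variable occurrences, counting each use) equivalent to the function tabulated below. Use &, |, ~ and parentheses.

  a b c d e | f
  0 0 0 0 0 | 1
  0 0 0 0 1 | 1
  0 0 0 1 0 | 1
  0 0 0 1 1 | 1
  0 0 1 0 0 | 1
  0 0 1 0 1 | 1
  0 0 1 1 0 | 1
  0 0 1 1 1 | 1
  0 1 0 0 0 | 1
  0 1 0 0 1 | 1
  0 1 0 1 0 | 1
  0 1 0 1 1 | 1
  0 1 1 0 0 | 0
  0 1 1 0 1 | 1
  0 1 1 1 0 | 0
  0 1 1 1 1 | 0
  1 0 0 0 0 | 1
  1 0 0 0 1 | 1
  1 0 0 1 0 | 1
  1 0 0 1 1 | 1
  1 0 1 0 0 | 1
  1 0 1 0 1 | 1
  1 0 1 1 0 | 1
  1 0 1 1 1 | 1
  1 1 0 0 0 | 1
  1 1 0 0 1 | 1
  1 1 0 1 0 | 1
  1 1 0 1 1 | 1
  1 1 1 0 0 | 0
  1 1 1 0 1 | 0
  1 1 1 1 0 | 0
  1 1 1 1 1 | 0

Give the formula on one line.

((~c | ~b) | ((d | (~a & e)) & (b & (~d & (c | ~a)))))

  ~c = 11110000111100001111000011110000
  ~b = 11111111000000001111111100000000
  (~c | ~b) = 11111111111100001111111111110000
  ~a = 11111111111111110000000000000000
  (~a & e) = 01010101010101010000000000000000
  (d | (~a & e)) = 01110111011101110011001100110011
  ~d = 11001100110011001100110011001100
  (c | ~a) = 11111111111111110000111100001111
  (~d & (c | ~a)) = 11001100110011000000110000001100
  (b & (~d & (c | ~a))) = 00000000110011000000000000001100
  ((d | (~a & e)) & (b & (~d & (c | ~a)))) = 00000000010001000000000000000000
  ((~c | ~b) | ((d | (~a & e)) & (b & (~d & (c | ~a))))) = 11111111111101001111111111110000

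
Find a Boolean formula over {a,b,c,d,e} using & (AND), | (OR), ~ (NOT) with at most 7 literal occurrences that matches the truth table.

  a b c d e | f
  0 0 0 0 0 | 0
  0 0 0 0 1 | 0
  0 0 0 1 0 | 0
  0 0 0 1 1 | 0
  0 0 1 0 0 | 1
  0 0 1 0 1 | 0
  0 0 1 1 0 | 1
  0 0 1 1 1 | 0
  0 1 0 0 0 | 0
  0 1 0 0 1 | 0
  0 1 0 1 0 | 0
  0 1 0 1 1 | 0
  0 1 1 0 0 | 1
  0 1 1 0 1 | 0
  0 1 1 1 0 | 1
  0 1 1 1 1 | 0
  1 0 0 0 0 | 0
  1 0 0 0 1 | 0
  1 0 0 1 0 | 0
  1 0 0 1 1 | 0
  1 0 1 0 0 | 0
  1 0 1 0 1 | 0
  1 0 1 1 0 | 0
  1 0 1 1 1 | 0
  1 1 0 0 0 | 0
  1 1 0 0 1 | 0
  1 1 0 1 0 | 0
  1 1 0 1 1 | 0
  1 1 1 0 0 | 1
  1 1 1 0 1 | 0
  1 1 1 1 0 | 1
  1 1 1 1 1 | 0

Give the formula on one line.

  ~e = 10101010101010101010101010101010
  ~a = 11111111111111110000000000000000
  (~a | b) = 11111111111111110000000011111111
  ((~a | b) & c) = 00001111000011110000000000001111
  (~e & ((~a | b) & c)) = 00001010000010100000000000001010

(~e & ((~a | b) & c))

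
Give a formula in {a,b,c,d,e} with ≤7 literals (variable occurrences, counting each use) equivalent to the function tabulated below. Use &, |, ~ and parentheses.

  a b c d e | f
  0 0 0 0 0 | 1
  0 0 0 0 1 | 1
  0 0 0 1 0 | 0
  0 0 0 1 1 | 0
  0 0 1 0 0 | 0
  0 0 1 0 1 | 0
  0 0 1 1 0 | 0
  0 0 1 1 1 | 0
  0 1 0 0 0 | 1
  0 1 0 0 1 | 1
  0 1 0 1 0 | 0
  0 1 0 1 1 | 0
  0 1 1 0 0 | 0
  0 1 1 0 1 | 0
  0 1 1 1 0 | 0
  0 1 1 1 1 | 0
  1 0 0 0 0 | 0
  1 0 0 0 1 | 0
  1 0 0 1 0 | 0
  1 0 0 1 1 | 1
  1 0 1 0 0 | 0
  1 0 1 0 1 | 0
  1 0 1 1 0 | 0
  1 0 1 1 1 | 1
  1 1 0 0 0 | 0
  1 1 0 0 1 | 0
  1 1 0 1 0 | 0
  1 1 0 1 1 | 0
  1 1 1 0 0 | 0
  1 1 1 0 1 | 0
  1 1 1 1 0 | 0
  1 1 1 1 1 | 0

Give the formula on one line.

  ~b = 11111111000000001111111100000000
  (a & e) = 00000000000000000101010101010101
  (~b & (a & e)) = 00000000000000000101010100000000
  (d & (~b & (a & e))) = 00000000000000000001000100000000
  ~c = 11110000111100001111000011110000
  ~d = 11001100110011001100110011001100
  ~a = 11111111111111110000000000000000
  (~d & ~a) = 11001100110011000000000000000000
  (~c & (~d & ~a)) = 11000000110000000000000000000000
  ((d & (~b & (a & e))) | (~c & (~d & ~a))) = 11000000110000000001000100000000

((d & (~b & (a & e))) | (~c & (~d & ~a)))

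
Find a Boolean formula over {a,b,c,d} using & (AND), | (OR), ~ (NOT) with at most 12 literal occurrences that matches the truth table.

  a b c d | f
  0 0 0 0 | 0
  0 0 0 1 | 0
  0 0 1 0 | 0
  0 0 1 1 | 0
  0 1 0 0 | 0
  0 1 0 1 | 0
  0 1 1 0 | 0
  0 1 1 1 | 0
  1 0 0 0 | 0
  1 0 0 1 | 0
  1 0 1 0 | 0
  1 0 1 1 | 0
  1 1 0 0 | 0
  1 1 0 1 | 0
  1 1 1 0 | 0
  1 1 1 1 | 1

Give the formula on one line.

  (a & b) = 0000000000001111
  (d | (a & b)) = 0101010101011111
  (a & (d | (a & b))) = 0000000001011111
  (b & c) = 0000001100000011
  (d & b) = 0000010100000101
  ~c = 1100110011001100
  ((d & b) | ~c) = 1100110111001101
  ((b & c) & ((d & b) | ~c)) = 0000000100000001
  ((a & (d | (a & b))) & ((b & c) & ((d & b) | ~c))) = 0000000000000001

((a & (d | (a & b))) & ((b & c) & ((d & b) | ~c)))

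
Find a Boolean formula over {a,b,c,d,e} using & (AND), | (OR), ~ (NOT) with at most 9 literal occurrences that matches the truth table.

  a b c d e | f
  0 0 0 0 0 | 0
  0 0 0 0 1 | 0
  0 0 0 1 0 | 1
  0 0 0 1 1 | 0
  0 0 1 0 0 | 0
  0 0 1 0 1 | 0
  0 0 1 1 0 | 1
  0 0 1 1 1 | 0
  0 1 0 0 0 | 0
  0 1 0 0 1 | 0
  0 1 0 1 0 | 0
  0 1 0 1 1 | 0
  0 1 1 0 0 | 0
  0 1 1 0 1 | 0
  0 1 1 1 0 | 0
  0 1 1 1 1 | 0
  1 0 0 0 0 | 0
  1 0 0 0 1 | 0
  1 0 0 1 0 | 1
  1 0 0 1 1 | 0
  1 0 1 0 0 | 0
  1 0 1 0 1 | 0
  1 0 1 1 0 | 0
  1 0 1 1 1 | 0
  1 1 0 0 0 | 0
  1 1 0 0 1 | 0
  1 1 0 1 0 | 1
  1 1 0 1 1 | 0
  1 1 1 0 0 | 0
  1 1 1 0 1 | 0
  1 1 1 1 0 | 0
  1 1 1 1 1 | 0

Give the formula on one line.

(((~d | ~e) & (a | (d & ~b))) & ((d | c) & (~a | ~c)))

  ~d = 11001100110011001100110011001100
  ~e = 10101010101010101010101010101010
  (~d | ~e) = 11101110111011101110111011101110
  ~b = 11111111000000001111111100000000
  (d & ~b) = 00110011000000000011001100000000
  (a | (d & ~b)) = 00110011000000001111111111111111
  ((~d | ~e) & (a | (d & ~b))) = 00100010000000001110111011101110
  (d | c) = 00111111001111110011111100111111
  ~a = 11111111111111110000000000000000
  ~c = 11110000111100001111000011110000
  (~a | ~c) = 11111111111111111111000011110000
  ((d | c) & (~a | ~c)) = 00111111001111110011000000110000
  (((~d | ~e) & (a | (d & ~b))) & ((d | c) & (~a | ~c))) = 00100010000000000010000000100000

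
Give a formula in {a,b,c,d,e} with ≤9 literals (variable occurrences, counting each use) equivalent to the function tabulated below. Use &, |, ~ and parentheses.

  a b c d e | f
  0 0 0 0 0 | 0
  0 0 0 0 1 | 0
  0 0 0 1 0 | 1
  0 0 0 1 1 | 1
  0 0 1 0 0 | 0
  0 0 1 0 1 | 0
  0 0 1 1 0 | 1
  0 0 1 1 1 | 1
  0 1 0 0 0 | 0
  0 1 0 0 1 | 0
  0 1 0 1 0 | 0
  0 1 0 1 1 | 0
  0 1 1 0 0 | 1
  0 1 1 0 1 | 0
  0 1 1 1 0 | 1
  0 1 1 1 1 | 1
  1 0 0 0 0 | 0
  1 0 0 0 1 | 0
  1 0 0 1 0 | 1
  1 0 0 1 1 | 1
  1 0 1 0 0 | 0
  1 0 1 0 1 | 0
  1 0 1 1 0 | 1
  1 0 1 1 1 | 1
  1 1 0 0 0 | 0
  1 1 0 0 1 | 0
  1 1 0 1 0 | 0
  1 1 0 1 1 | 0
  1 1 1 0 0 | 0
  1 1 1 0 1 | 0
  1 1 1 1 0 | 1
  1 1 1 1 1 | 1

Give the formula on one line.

  ~b = 11111111000000001111111100000000
  (b & c) = 00000000000011110000000000001111
  (~b | (b & c)) = 11111111000011111111111100001111
  ~e = 10101010101010101010101010101010
  (b & ~e) = 00000000101010100000000010101010
  (c & (b & ~e)) = 00000000000010100000000000001010
  ~a = 11111111111111110000000000000000
  ((c & (b & ~e)) & ~a) = 00000000000010100000000000000000
  (d | ((c & (b & ~e)) & ~a)) = 00110011001110110011001100110011
  ((~b | (b & c)) & (d | ((c & (b & ~e)) & ~a))) = 00110011000010110011001100000011

((~b | (b & c)) & (d | ((c & (b & ~e)) & ~a)))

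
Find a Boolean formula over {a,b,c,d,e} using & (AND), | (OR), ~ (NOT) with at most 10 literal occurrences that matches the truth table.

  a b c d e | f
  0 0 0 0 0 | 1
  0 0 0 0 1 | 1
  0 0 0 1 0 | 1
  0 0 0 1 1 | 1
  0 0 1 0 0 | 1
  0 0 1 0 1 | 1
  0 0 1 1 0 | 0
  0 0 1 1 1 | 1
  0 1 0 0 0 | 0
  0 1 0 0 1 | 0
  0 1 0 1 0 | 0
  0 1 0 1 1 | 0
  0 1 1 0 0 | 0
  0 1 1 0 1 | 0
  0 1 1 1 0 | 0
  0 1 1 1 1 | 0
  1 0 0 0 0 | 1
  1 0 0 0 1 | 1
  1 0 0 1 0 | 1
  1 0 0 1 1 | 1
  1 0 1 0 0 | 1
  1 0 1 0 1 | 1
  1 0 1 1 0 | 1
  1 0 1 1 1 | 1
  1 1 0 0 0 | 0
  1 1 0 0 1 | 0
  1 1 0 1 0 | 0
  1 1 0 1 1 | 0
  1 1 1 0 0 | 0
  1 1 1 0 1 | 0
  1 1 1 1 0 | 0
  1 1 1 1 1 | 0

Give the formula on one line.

  ~d = 11001100110011001100110011001100
  ~e = 10101010101010101010101010101010
  (c | ~e) = 10101111101011111010111110101111
  (~d & (c | ~e)) = 10001100100011001000110010001100
  ((~d & (c | ~e)) | e) = 11011101110111011101110111011101
  ~c = 11110000111100001111000011110000
  (((~d & (c | ~e)) | e) | ~c) = 11111101111111011111110111111101
  (c & a) = 00000000000000000000111100001111
  ((((~d & (c | ~e)) | e) | ~c) | (c & a)) = 11111101111111011111111111111111
  ~b = 11111111000000001111111100000000
  (((((~d & (c | ~e)) | e) | ~c) | (c & a)) & ~b) = 11111101000000001111111100000000

(((((~d & (c | ~e)) | e) | ~c) | (c & a)) & ~b)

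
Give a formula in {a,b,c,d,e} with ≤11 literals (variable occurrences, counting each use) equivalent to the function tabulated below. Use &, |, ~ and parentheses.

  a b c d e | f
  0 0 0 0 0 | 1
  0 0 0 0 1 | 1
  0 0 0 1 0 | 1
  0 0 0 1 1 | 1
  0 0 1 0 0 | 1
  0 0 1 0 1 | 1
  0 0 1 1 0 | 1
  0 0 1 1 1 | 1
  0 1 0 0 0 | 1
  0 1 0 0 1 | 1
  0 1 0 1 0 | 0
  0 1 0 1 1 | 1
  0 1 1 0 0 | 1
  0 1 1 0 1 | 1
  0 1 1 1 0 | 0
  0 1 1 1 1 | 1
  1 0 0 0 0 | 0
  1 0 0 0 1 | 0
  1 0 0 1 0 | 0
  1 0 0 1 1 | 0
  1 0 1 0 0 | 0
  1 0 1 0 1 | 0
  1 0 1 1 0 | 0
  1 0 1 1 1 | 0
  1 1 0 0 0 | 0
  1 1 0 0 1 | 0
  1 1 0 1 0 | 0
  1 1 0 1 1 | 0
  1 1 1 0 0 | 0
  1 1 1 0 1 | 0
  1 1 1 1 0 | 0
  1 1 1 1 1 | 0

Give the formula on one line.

  ~d = 11001100110011001100110011001100
  ~b = 11111111000000001111111100000000
  (~d | ~b) = 11111111110011001111111111001100
  ~e = 10101010101010101010101010101010
  (a & e) = 00000000000000000101010101010101
  (~e | (a & e)) = 10101010101010101111111111111111
  ((~d | ~b) & (~e | (a & e))) = 10101010100010001111111111001100
  (~d | e) = 11011101110111011101110111011101
  (((~d | ~b) & (~e | (a & e))) | (~d | e)) = 11111111110111011111111111011101
  ~a = 11111111111111110000000000000000
  ((((~d | ~b) & (~e | (a & e))) | (~d | e)) & ~a) = 11111111110111010000000000000000

((((~d | ~b) & (~e | (a & e))) | (~d | e)) & ~a)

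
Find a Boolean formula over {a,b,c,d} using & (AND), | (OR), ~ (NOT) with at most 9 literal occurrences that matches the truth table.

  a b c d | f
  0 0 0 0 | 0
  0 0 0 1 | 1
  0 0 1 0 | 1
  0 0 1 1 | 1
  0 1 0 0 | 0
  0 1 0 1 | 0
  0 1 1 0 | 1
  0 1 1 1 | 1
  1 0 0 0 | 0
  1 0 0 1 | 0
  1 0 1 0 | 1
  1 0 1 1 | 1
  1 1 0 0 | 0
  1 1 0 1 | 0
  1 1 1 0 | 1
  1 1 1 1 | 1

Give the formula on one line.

(c | ((d | (~c & b)) & (~b & (b | ~a))))

  ~c = 1100110011001100
  (~c & b) = 0000110000001100
  (d | (~c & b)) = 0101110101011101
  ~b = 1111000011110000
  ~a = 1111111100000000
  (b | ~a) = 1111111100001111
  (~b & (b | ~a)) = 1111000000000000
  ((d | (~c & b)) & (~b & (b | ~a))) = 0101000000000000
  (c | ((d | (~c & b)) & (~b & (b | ~a)))) = 0111001100110011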